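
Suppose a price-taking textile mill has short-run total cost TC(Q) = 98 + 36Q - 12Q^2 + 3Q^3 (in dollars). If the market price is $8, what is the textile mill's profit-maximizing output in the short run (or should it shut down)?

Shut down

From TC, MC = TC'(Q) = 36 - 24Q + 9Q^2 and AVC = VC/Q = 36 - 12Q + 3Q^2.
The AVC parabola has its vertex at Q = 12/6 = 2, where AVC = 36 - 12·2 + 3·2^2 = $24.
P = $8 lies below min AVC = $24; no output level covers variable cost.
The firm minimizes its loss by shutting down and losing only its fixed cost of $98.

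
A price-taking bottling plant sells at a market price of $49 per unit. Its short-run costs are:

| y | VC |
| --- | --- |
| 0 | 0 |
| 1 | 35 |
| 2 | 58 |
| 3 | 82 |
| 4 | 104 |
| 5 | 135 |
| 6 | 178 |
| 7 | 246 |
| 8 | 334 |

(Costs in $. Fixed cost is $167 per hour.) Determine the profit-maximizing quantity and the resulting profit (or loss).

y = 6; profit = -$51

Profit at each row (π = 49y − TC): y=0: -167; y=1: -153; y=2: -127; y=3: -102; y=4: -75; y=5: -57; y=6: -51; y=7: -70; y=8: -109.
Profit is maximized at y = 6. AVC there is 178/6 = $29.67 ≤ P, so producing beats shutting down (which would give -$167).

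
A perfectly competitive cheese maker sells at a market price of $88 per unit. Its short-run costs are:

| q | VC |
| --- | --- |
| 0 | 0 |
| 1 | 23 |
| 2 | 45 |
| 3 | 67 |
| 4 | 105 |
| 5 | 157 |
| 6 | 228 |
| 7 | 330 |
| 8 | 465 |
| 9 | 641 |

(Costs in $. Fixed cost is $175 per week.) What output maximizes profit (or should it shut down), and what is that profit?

q = 6; profit = $125

Profit at each row (π = 88q − TC): q=0: -175; q=1: -110; q=2: -44; q=3: 22; q=4: 72; q=5: 108; q=6: 125; q=7: 111; q=8: 64; q=9: -24.
Profit is maximized at q = 6. AVC there is 228/6 = $38 ≤ P, so producing beats shutting down (which would give -$175).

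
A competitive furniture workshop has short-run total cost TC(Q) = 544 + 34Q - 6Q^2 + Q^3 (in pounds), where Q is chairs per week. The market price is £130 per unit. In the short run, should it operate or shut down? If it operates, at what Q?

Produce at Q = 8

Variable cost is VC = 34Q - 6Q^2 + Q^3, so AVC = VC/Q = 34 - 6Q + Q^2 and MC = dTC/dQ = 34 - 12Q + 3Q^2.
AVC hits its minimum where MC = AVC, at Q = 3, giving min AVC = 34 - 6·3 + 3^2 = £25.
P = £130 exceeds min AVC = £25, so the firm stays open.
Solving P = MC: -96 - 12Q + 3Q^2 = 0 ⇒ Q = -4 or 8. On the upward-sloping branch, Q* = 8.
Check: AVC at Q = 8 is £50 ≤ P, so revenue covers variable cost.
Profit = P·Q − TC = 130·8 − 944 = £96.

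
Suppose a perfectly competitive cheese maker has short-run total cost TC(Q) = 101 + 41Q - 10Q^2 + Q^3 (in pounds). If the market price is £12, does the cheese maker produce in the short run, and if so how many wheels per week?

Shut down

Variable cost is VC = 41Q - 10Q^2 + Q^3, so AVC = VC/Q = 41 - 10Q + Q^2 and MC = dTC/dQ = 41 - 20Q + 3Q^2.
AVC is minimized where dAVC/dQ = -10 + 2Q = 0, at Q = 5; min AVC = 41 - 10·5 + 5^2 = £16.
P = £12 lies below min AVC = £16; no output level covers variable cost.
Best response: produce nothing and absorb the £101 fixed cost.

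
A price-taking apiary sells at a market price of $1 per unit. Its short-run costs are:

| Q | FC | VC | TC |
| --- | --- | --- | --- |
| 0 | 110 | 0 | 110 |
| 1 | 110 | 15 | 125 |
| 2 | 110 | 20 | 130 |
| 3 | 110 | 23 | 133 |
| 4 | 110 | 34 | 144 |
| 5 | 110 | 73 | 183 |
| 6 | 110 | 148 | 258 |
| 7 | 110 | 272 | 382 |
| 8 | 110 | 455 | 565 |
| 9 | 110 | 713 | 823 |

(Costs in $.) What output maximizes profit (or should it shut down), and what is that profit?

Tabulate TR − TC: Q=0: -110; Q=1: -124; Q=2: -128; Q=3: -130; Q=4: -140; Q=5: -178; Q=6: -252; Q=7: -375; Q=8: -557; Q=9: -814.
Profit is highest at Q = 0. Equivalently, the lowest AVC in the table is 23/3 ≈ $7.67 at Q = 3, and P = $1 falls below it — price never covers variable cost, so the firm shuts down and loses only its fixed cost.

Q = 0 (shut down); profit = -$110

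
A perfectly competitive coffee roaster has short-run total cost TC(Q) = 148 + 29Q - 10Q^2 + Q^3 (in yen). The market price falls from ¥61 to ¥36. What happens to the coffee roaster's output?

Output falls from 8 to 7

MC = 29 - 20Q + 3Q^2; the shutdown threshold is min AVC = ¥4 (at Q = 5).
At P = ¥61 ≥ min AVC, set P = MC on the rising branch: Q = 8.
At P = ¥36 ≥ min AVC, set P = MC: Q = 7. The firm stays open but cuts output.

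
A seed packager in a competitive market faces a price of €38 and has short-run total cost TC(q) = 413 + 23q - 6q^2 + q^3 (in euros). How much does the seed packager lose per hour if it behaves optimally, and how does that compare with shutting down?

Profit = -€313 at q = 5

AVC = 23 - 6q + q^2 has its minimum €14 at q = 3; price €38 clears that bar, so the firm operates.
MC = 23 - 12q + 3q^2. Setting P = MC and taking the root on the rising branch gives q* = 5.
TR = 38·5 = 190. TC = 413 + 90 = 503. Profit = 190 − 503 = -€313.
By producing, the firm covers all variable cost plus €100 of fixed cost; shutting down would lose the full €413.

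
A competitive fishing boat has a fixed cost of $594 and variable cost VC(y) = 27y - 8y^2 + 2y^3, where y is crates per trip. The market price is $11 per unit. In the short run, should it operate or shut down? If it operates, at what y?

Variable cost is VC = 27y - 8y^2 + 2y^3, so AVC = VC/y = 27 - 8y + 2y^2 and MC = dTC/dy = 27 - 16y + 6y^2.
The AVC parabola has its vertex at y = 8/4 = 2, where AVC = 27 - 8·2 + 2·2^2 = $19.
P = $11 lies below min AVC = $19; no output level covers variable cost.
Shutting down limits the loss to fixed cost, $594.

Shut down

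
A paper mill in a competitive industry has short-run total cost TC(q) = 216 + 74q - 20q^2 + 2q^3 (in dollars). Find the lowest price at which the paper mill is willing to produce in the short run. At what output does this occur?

$24 per unit, at q = 5

Short-run supply begins at min AVC. From VC = 74q - 20q^2 + 2q^3, AVC = 74 - 20q + 2q^2.
At the minimum of AVC, MC = AVC. MC = 74 - 40q + 6q^2; setting MC = AVC gives 4q^2 - 20q = 0, so q = 5. min AVC = 24.
The firm shuts down for any P below $24.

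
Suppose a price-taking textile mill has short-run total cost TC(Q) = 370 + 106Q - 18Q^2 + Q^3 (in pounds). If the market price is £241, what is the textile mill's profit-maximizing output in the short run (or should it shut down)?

Variable cost is VC = 106Q - 18Q^2 + Q^3, so AVC = VC/Q = 106 - 18Q + Q^2 and MC = dTC/dQ = 106 - 36Q + 3Q^2.
AVC is minimized where dAVC/dQ = -18 + 2Q = 0, at Q = 9; min AVC = 106 - 18·9 + 9^2 = £25.
Since P = £241 ≥ min AVC = £25, price covers variable cost and the firm should produce.
P = MC gives -135 - 36Q + 3Q^2 = 0, with roots -3 and 15. Take the larger (rising MC): Q* = 15.
Check: AVC at Q = 15 is £61 ≤ P, so revenue covers variable cost.
Profit = P·Q − TC = 241·15 − 1285 = £2330.

Produce at Q = 15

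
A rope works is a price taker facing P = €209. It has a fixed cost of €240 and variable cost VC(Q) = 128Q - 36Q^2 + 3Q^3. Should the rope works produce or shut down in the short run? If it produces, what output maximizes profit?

From TC, MC = TC'(Q) = 128 - 72Q + 9Q^2 and AVC = VC/Q = 128 - 36Q + 3Q^2.
AVC is minimized where dAVC/dQ = -36 + 6Q = 0, at Q = 6; min AVC = 128 - 36·6 + 3·6^2 = €20.
Since P = €209 ≥ min AVC = €20, price covers variable cost and the firm should produce.
Solving P = MC: -81 - 72Q + 9Q^2 = 0 ⇒ Q = -1 or 9. On the upward-sloping branch, Q* = 9.
Check: AVC at Q = 9 is €47 ≤ P, so revenue covers variable cost.
Profit = P·Q − TC = 209·9 − 663 = €1218.

Produce at Q = 9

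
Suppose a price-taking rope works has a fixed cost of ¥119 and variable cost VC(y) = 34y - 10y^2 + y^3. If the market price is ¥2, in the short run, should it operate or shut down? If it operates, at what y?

Variable cost is VC = 34y - 10y^2 + y^3, so AVC = VC/y = 34 - 10y + y^2 and MC = dTC/dy = 34 - 20y + 3y^2.
AVC is minimized where dAVC/dy = -10 + 2y = 0, at y = 5; min AVC = 34 - 10·5 + 5^2 = ¥9.
Since P = ¥2 < min AVC = ¥9, price fails to cover variable cost at any output.
The firm minimizes its loss by shutting down and losing only its fixed cost of ¥119.

Shut down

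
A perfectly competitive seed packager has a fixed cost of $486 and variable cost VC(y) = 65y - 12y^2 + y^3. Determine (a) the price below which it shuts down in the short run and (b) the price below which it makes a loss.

Shutdown price = $29; break-even price = $92

Shutdown price = min AVC. AVC = 65 - 12y + y^2, with vertex at y = 6 and minimum $29.
ATC = 486/y + 65 - 12y + y^2. Setting dATC/dy = −486/y^2 − 12 + 2y = 0 gives y = 9 (since 2·9^3 − 12·9^2 = 486).
min ATC = 486/9 + 65 − 12·9 + 9^2 = $92. That is the break-even price.
For $29 ≤ P < $92 the firm produces at a loss; below $29 it shuts down.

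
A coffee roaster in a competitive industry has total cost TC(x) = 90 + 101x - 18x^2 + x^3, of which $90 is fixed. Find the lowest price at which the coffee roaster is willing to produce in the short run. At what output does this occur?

$20 per unit, at x = 9

The firm shuts down when price falls below the minimum of average variable cost. AVC = VC/x = 101 - 18x + x^2.
At the minimum of AVC, MC = AVC. MC = 101 - 36x + 3x^2; setting MC = AVC gives 2x^2 - 18x = 0, so x = 9. min AVC = 20.
For P < $20 the firm produces nothing.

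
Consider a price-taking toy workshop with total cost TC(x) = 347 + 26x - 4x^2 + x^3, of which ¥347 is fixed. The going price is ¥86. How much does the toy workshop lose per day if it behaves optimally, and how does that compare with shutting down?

AVC = 26 - 4x + x^2; min AVC = ¥22 at x = 2. Since P = ¥86 ≥ min AVC, the firm produces.
With MC = 26 - 8x + 3x^2, P = MC on the upward-sloping part at x* = 6.
TR = 86·6 = 516. TC = 347 + 228 = 575. Profit = 516 − 575 = -¥59.
Shutting down would mean losing the fixed cost of ¥347, so operating at a loss of ¥59 is better by ¥288.

Profit = -¥59 at x = 6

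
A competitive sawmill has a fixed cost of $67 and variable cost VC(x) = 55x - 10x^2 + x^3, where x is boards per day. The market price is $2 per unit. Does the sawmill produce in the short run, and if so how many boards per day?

From TC, MC = TC'(x) = 55 - 20x + 3x^2 and AVC = VC/x = 55 - 10x + x^2.
AVC hits its minimum where MC = AVC, at x = 5, giving min AVC = 55 - 10·5 + 5^2 = $30.
P = $2 lies below min AVC = $30; no output level covers variable cost.
Best response: produce nothing and absorb the $67 fixed cost.

Shut down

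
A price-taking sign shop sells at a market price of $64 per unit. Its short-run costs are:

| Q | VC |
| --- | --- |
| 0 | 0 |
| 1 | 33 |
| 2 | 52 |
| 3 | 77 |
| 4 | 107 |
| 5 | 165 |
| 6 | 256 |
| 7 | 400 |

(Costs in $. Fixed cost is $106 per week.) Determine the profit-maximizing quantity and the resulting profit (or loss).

Tabulate TR − TC: Q=0: -106; Q=1: -75; Q=2: -30; Q=3: 9; Q=4: 43; Q=5: 49; Q=6: 22; Q=7: -58.
Profit is maximized at Q = 5. AVC there is 165/5 = $33 ≤ P, so producing beats shutting down (which would give -$106).

Q = 5; profit = $49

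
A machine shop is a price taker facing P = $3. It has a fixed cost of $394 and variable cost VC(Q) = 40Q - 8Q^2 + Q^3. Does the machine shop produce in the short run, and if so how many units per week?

Shut down

Variable cost is VC = 40Q - 8Q^2 + Q^3, so AVC = VC/Q = 40 - 8Q + Q^2 and MC = dTC/dQ = 40 - 16Q + 3Q^2.
AVC is minimized where dAVC/dQ = -8 + 2Q = 0, at Q = 4; min AVC = 40 - 8·4 + 4^2 = $24.
Since P = $3 < min AVC = $24, price fails to cover variable cost at any output.
The firm minimizes its loss by shutting down and losing only its fixed cost of $394.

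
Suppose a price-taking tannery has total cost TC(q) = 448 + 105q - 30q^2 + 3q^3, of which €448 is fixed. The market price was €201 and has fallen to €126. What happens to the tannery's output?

AVC = 105 - 30q + 3q^2, minimized at q = 5 where min AVC = €30. MC = 105 - 60q + 9q^2.
At P = €201 ≥ min AVC, set P = MC on the rising branch: q = 8.
At P = €126 ≥ min AVC, set P = MC: q = 7. The firm stays open but cuts output.

Output falls from 8 to 7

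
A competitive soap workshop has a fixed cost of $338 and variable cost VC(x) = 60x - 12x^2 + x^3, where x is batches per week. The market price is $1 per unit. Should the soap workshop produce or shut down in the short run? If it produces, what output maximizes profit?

Variable cost is VC = 60x - 12x^2 + x^3, so AVC = VC/x = 60 - 12x + x^2 and MC = dTC/dx = 60 - 24x + 3x^2.
AVC is minimized where dAVC/dx = -12 + 2x = 0, at x = 6; min AVC = 60 - 12·6 + 6^2 = $24.
With P < min AVC ($1 < $24), every unit sold adds to the loss.
Best response: produce nothing and absorb the $338 fixed cost.

Shut down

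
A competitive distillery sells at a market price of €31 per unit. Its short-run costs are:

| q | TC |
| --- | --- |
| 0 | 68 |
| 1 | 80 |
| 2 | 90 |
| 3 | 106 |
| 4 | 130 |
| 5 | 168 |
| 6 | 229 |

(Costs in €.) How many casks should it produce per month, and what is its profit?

Profit at each row (π = 31q − TC): q=0: -68; q=1: -49; q=2: -28; q=3: -13; q=4: -6; q=5: -13; q=6: -43.
Profit is maximized at q = 4. AVC there is 62/4 = €15.50 ≤ P, so producing beats shutting down (which would give -€68).

q = 4; profit = -€6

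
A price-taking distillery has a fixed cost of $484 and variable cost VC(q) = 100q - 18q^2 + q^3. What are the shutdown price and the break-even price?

Shutdown price = min AVC. AVC = 100 - 18q + q^2, with vertex at q = 9 and minimum $19.
ATC = 484/q + 100 - 18q + q^2. Setting dATC/dq = −484/q^2 − 18 + 2q = 0 gives q = 11 (since 2·11^3 − 18·11^2 = 484).
min ATC = 484/11 + 100 − 18·11 + 11^2 = $67. That is the break-even price.
Between these two prices the firm operates at a loss; above $67 it earns a profit.

Shutdown price = $19; break-even price = $67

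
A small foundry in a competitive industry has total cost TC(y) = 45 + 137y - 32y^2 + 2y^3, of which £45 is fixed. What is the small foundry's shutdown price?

The firm shuts down when price falls below the minimum of average variable cost. AVC = VC/y = 137 - 32y + 2y^2.
dAVC/dy = -32 + 4y = 0 gives y = 8. min AVC = 137 - 32·8 + 2·8^2 = 9.
The firm shuts down for any P below £9.

£9 per unit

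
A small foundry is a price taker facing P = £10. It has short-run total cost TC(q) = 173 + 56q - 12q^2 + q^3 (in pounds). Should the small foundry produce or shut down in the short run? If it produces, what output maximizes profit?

Variable cost is VC = 56q - 12q^2 + q^3, so AVC = VC/q = 56 - 12q + q^2 and MC = dTC/dq = 56 - 24q + 3q^2.
The AVC parabola has its vertex at q = 12/2 = 6, where AVC = 56 - 12·6 + 6^2 = £20.
Since P = £10 < min AVC = £20, price fails to cover variable cost at any output.
The firm minimizes its loss by shutting down and losing only its fixed cost of £173.

Shut down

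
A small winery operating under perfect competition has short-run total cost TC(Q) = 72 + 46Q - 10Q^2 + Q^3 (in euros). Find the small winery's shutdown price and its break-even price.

Shutdown price = min AVC. AVC = 46 - 10Q + Q^2, with vertex at Q = 5 and minimum €21.
ATC = 72/Q + 46 - 10Q + Q^2. Setting dATC/dQ = −72/Q^2 − 10 + 2Q = 0 gives Q = 6 (since 2·6^3 − 10·6^2 = 72).
min ATC = 72/6 + 46 − 10·6 + 6^2 = €34. That is the break-even price.
Between these two prices the firm operates at a loss; above €34 it earns a profit.

Shutdown price = €21; break-even price = €34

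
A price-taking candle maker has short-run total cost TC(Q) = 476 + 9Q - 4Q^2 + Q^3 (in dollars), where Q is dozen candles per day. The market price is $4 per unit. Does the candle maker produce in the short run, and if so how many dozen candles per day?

Strip out fixed cost: VC = 9Q - 4Q^2 + Q^3. Then AVC = 9 - 4Q + Q^2 and MC = 9 - 8Q + 3Q^2.
AVC hits its minimum where MC = AVC, at Q = 2, giving min AVC = 9 - 4·2 + 2^2 = $5.
P = $4 lies below min AVC = $5; no output level covers variable cost.
Best response: produce nothing and absorb the $476 fixed cost.

Shut down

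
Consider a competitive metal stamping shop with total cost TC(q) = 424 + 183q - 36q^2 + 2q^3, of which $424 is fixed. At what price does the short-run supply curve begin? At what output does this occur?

$21 per unit, at q = 9

Short-run supply begins at min AVC. From VC = 183q - 36q^2 + 2q^3, AVC = 183 - 36q + 2q^2.
dAVC/dq = -36 + 4q = 0 gives q = 9. min AVC = 183 - 36·9 + 2·9^2 = 21.
The firm shuts down for any P below $21.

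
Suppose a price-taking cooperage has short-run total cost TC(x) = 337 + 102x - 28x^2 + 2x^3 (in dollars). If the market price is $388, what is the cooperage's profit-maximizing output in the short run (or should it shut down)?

Produce at x = 13

From TC, MC = TC'(x) = 102 - 56x + 6x^2 and AVC = VC/x = 102 - 28x + 2x^2.
AVC is minimized where dAVC/dx = -28 + 4x = 0, at x = 7; min AVC = 102 - 28·7 + 2·7^2 = $4.
Because $388 ≥ $4, revenue can cover variable cost; the firm operates.
P = MC gives -286 - 56x + 6x^2 = 0, with roots -11/3 and 13. Take the larger (rising MC): x* = 13.
Check: AVC at x = 13 is $76 ≤ P, so revenue covers variable cost.
Profit = P·x − TC = 388·13 − 1325 = $3719.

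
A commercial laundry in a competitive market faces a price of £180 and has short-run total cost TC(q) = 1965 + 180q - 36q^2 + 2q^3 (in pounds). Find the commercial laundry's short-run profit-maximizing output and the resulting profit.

Profit = -£237 at q = 12

AVC = 180 - 36q + 2q^2 has its minimum £18 at q = 9; price £180 clears that bar, so the firm operates.
MC = 180 - 72q + 6q^2. Setting P = MC and taking the root on the rising branch gives q* = 12.
TR = 180·12 = 2160. TC = 1965 + 432 = 2397. Profit = 2160 − 2397 = -£237.
By producing, the firm covers all variable cost plus £1728 of fixed cost; shutting down would lose the full £1965.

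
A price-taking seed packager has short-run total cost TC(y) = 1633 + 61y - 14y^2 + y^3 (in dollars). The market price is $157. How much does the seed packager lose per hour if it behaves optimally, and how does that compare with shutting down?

Profit = -$193 at y = 12

AVC = 61 - 14y + y^2; min AVC = $12 at y = 7. Since P = $157 ≥ min AVC, the firm produces.
MC = 61 - 28y + 3y^2. Setting P = MC and taking the root on the rising branch gives y* = 12.
TR = 157·12 = 1884. TC = 1633 + 444 = 2077. Profit = 1884 − 2077 = -$193.
That loss of $193 beats the $1633 the firm would lose by shutting down; producing recovers $1440 of fixed cost.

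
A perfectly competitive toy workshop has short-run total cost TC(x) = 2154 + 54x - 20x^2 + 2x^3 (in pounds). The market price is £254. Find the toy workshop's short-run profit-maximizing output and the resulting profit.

AVC = 54 - 20x + 2x^2; min AVC = £4 at x = 5. Since P = £254 ≥ min AVC, the firm produces.
MC = 54 - 40x + 6x^2. Setting P = MC and taking the root on the rising branch gives x* = 10.
TR = 254·10 = 2540. TC = 2154 + 540 = 2694. Profit = 2540 − 2694 = -£154.
By producing, the firm covers all variable cost plus £2000 of fixed cost; shutting down would lose the full £2154.

Profit = -£154 at x = 10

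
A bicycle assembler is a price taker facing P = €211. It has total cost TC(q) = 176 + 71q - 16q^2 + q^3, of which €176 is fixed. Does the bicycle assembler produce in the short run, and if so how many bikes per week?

From TC, MC = TC'(q) = 71 - 32q + 3q^2 and AVC = VC/q = 71 - 16q + q^2.
AVC hits its minimum where MC = AVC, at q = 8, giving min AVC = 71 - 16·8 + 8^2 = €7.
P = €211 exceeds min AVC = €7, so the firm stays open.
P = MC gives -140 - 32q + 3q^2 = 0, with roots -10/3 and 14. Take the larger (rising MC): q* = 14.
Check: AVC at q = 14 is €43 ≤ P, so revenue covers variable cost.
Profit = P·q − TC = 211·14 − 778 = €2176.

Produce at q = 14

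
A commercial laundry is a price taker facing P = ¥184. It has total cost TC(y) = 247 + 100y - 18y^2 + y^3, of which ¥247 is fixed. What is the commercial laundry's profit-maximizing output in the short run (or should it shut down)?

From TC, MC = TC'(y) = 100 - 36y + 3y^2 and AVC = VC/y = 100 - 18y + y^2.
The AVC parabola has its vertex at y = 18/2 = 9, where AVC = 100 - 18·9 + 9^2 = ¥19.
Since P = ¥184 ≥ min AVC = ¥19, price covers variable cost and the firm should produce.
Solving P = MC: -84 - 36y + 3y^2 = 0 ⇒ y = -2 or 14. On the upward-sloping branch, y* = 14.
Check: AVC at y = 14 is ¥44 ≤ P, so revenue covers variable cost.
Profit = P·y − TC = 184·14 − 863 = ¥1713.

Produce at y = 14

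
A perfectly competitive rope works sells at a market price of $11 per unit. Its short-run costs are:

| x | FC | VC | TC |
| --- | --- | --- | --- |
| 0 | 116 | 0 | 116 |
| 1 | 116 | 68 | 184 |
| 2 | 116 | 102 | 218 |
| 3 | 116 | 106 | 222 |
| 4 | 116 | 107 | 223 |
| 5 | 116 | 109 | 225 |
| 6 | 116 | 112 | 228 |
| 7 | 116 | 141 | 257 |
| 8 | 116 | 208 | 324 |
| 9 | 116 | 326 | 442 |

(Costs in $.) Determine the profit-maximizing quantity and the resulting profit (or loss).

Compute π = P·x − TC at each output: x=0: -116; x=1: -173; x=2: -196; x=3: -189; x=4: -179; x=5: -170; x=6: -162; x=7: -180; x=8: -236; x=9: -343.
Profit is highest at x = 0. Equivalently, the lowest AVC in the table is 112/6 ≈ $18.67 at x = 6, and P = $11 falls below it — price never covers variable cost, so the firm shuts down and loses only its fixed cost.

x = 0 (shut down); profit = -$116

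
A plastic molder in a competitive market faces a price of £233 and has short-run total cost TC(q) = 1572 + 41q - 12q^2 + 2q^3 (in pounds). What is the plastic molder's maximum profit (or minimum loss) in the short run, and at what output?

AVC = 41 - 12q + 2q^2; min AVC = £23 at q = 3. Since P = £233 ≥ min AVC, the firm produces.
MC = 41 - 24q + 6q^2. Setting P = MC and taking the root on the rising branch gives q* = 8.
TR = 233·8 = 1864. TC = 1572 + 584 = 2156. Profit = 1864 − 2156 = -£292.
Shutting down would mean losing the fixed cost of £1572, so operating at a loss of £292 is better by £1280.

Profit = -£292 at q = 8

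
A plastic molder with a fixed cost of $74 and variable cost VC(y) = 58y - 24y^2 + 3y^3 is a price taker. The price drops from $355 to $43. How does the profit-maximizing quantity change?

AVC = 58 - 24y + 3y^2, minimized at y = 4 where min AVC = $10. MC = 58 - 48y + 9y^2.
With P = $355 above the shutdown price, P = MC gives y = 9.
At P = $43 ≥ min AVC, set P = MC: y = 5. The firm stays open but cuts output.

Output falls from 9 to 5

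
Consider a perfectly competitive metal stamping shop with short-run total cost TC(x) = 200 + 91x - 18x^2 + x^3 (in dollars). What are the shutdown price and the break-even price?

Shutdown price = $10; break-even price = $31

AVC = 91 - 18x + x^2; minimized at x = 9, giving min AVC = $10. That is the shutdown price.
ATC = 200/x + 91 - 18x + x^2. Setting dATC/dx = −200/x^2 − 18 + 2x = 0 gives x = 10 (since 2·10^3 − 18·10^2 = 200).
min ATC = 200/10 + 91 − 18·10 + 10^2 = $31. That is the break-even price.
For $10 ≤ P < $31 the firm produces at a loss; below $10 it shuts down.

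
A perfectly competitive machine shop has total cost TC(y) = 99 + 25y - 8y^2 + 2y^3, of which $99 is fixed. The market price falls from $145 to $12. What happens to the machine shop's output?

MC = 25 - 16y + 6y^2; the shutdown threshold is min AVC = $17 (at y = 2).
At P = $145 ≥ min AVC, set P = MC on the rising branch: y = 6.
At P = $12 < min AVC = $17, price no longer covers variable cost at any output, so the firm shuts down: y = 0.

Output falls from 6 to 0 (the firm shuts down)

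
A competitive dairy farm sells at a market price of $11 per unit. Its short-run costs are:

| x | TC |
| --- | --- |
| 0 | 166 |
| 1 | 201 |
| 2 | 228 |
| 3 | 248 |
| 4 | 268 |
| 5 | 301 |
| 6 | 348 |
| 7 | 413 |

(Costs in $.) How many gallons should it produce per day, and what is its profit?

x = 0 (shut down); profit = -$166

Compute π = P·x − TC at each output: x=0: -166; x=1: -190; x=2: -206; x=3: -215; x=4: -224; x=5: -246; x=6: -282; x=7: -336.
Profit is highest at x = 0. Equivalently, the lowest AVC in the table is 102/4 ≈ $25.50 at x = 4, and P = $11 falls below it — price never covers variable cost, so the firm shuts down and loses only its fixed cost.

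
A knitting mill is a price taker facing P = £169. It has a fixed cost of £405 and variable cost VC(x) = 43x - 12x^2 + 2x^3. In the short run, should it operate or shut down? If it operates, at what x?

From TC, MC = TC'(x) = 43 - 24x + 6x^2 and AVC = VC/x = 43 - 12x + 2x^2.
AVC is minimized where dAVC/dx = -12 + 4x = 0, at x = 3; min AVC = 43 - 12·3 + 2·3^2 = £25.
P = £169 exceeds min AVC = £25, so the firm stays open.
P = MC gives -126 - 24x + 6x^2 = 0, with roots -3 and 7. Take the larger (rising MC): x* = 7.
Check: AVC at x = 7 is £57 ≤ P, so revenue covers variable cost.
Profit = P·x − TC = 169·7 − 804 = £379.

Produce at x = 7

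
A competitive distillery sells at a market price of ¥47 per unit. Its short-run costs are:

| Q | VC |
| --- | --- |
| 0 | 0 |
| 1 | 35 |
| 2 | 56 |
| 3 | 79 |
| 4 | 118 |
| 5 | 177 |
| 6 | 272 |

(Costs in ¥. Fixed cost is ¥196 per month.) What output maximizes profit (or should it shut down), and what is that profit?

Q = 4; profit = -¥126

Tabulate TR − TC: Q=0: -196; Q=1: -184; Q=2: -158; Q=3: -134; Q=4: -126; Q=5: -138; Q=6: -186.
Profit is maximized at Q = 4. AVC there is 118/4 = ¥29.50 ≤ P, so producing beats shutting down (which would give -¥196).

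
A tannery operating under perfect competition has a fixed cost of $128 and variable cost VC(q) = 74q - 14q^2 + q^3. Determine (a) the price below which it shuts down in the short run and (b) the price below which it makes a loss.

AVC = 74 - 14q + q^2; minimized at q = 7, giving min AVC = $25. That is the shutdown price.
ATC = 128/q + 74 - 14q + q^2. Setting dATC/dq = −128/q^2 − 14 + 2q = 0 gives q = 8 (since 2·8^3 − 14·8^2 = 128).
min ATC = 128/8 + 74 − 14·8 + 8^2 = $42. That is the break-even price.
For $25 ≤ P < $42 the firm produces at a loss; below $25 it shuts down.

Shutdown price = $25; break-even price = $42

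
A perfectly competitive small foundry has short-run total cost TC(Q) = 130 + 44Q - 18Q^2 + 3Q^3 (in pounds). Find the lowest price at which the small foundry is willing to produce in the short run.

£17 per unit

The firm shuts down when price falls below the minimum of average variable cost. AVC = VC/Q = 44 - 18Q + 3Q^2.
dAVC/dQ = -18 + 6Q = 0 gives Q = 3. min AVC = 44 - 18·3 + 3·3^2 = 17.
For P < £17 the firm produces nothing.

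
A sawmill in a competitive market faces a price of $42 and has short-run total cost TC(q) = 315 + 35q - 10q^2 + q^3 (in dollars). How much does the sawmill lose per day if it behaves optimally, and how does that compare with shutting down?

Profit = -$119 at q = 7

AVC = 35 - 10q + q^2 has its minimum $10 at q = 5; price $42 clears that bar, so the firm operates.
With MC = 35 - 20q + 3q^2, P = MC on the upward-sloping part at q* = 7.
TR = 42·7 = 294. TC = 315 + 98 = 413. Profit = 294 − 413 = -$119.
Shutting down would mean losing the fixed cost of $315, so operating at a loss of $119 is better by $196.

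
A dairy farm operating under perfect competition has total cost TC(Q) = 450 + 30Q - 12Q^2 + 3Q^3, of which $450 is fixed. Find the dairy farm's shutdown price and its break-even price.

Shutdown price = min AVC. AVC = 30 - 12Q + 3Q^2, with vertex at Q = 2 and minimum $18.
ATC = 450/Q + 30 - 12Q + 3Q^2. Setting dATC/dQ = −450/Q^2 − 12 + 6Q = 0 gives Q = 5 (since 6·5^3 − 12·5^2 = 450).
min ATC = 450/5 + 30 − 12·5 + 3·5^2 = $135. That is the break-even price.
For $18 ≤ P < $135 the firm produces at a loss; below $18 it shuts down.

Shutdown price = $18; break-even price = $135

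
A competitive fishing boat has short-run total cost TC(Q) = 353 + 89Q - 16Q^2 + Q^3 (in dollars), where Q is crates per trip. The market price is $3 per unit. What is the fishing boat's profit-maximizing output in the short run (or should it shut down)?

Shut down

Strip out fixed cost: VC = 89Q - 16Q^2 + Q^3. Then AVC = 89 - 16Q + Q^2 and MC = 89 - 32Q + 3Q^2.
AVC hits its minimum where MC = AVC, at Q = 8, giving min AVC = 89 - 16·8 + 8^2 = $25.
With P < min AVC ($3 < $25), every unit sold adds to the loss.
Shutting down limits the loss to fixed cost, $353.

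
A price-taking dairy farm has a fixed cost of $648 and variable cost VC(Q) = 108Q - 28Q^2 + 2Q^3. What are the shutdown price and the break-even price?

Shutdown price = $10; break-even price = $90

AVC = 108 - 28Q + 2Q^2; minimized at Q = 7, giving min AVC = $10. That is the shutdown price.
ATC = 648/Q + 108 - 28Q + 2Q^2. Setting dATC/dQ = −648/Q^2 − 28 + 4Q = 0 gives Q = 9 (since 4·9^3 − 28·9^2 = 648).
min ATC = 648/9 + 108 − 28·9 + 2·9^2 = $90. That is the break-even price.
Between these two prices the firm operates at a loss; above $90 it earns a profit.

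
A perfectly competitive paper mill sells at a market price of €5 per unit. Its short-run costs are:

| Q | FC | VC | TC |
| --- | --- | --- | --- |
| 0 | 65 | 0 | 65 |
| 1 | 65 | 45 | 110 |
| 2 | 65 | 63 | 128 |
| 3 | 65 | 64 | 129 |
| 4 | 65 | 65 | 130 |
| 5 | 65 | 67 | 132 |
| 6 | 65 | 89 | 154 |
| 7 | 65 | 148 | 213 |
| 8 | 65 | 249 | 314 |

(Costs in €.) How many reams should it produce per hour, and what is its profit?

Q = 0 (shut down); profit = -€65

Profit at each row (π = 5Q − TC): Q=0: -65; Q=1: -105; Q=2: -118; Q=3: -114; Q=4: -110; Q=5: -107; Q=6: -124; Q=7: -178; Q=8: -274.
Profit is highest at Q = 0. Equivalently, the lowest AVC in the table is 67/5 ≈ €13.40 at Q = 5, and P = €5 falls below it — price never covers variable cost, so the firm shuts down and loses only its fixed cost.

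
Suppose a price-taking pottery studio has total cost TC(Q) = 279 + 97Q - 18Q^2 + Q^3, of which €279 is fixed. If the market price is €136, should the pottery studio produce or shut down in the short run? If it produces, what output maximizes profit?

Produce at Q = 13

From TC, MC = TC'(Q) = 97 - 36Q + 3Q^2 and AVC = VC/Q = 97 - 18Q + Q^2.
AVC hits its minimum where MC = AVC, at Q = 9, giving min AVC = 97 - 18·9 + 9^2 = €16.
Since P = €136 ≥ min AVC = €16, price covers variable cost and the firm should produce.
Solving P = MC: -39 - 36Q + 3Q^2 = 0 ⇒ Q = -1 or 13. On the upward-sloping branch, Q* = 13.
Check: AVC at Q = 13 is €32 ≤ P, so revenue covers variable cost.
Profit = P·Q − TC = 136·13 − 695 = €1073.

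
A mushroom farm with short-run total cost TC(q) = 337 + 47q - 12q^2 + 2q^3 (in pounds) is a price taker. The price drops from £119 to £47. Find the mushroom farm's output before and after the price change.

Output falls from 6 to 4

MC = 47 - 24q + 6q^2; the shutdown threshold is min AVC = £29 (at q = 3).
At P = £119 ≥ min AVC, set P = MC on the rising branch: q = 6.
At P = £47 ≥ min AVC, set P = MC: q = 4. The firm stays open but cuts output.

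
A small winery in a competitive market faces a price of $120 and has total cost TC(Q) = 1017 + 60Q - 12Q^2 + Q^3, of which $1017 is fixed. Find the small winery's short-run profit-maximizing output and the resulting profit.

AVC = 60 - 12Q + Q^2 has its minimum $24 at Q = 6; price $120 clears that bar, so the firm operates.
MC = 60 - 24Q + 3Q^2. Setting P = MC and taking the root on the rising branch gives Q* = 10.
TR = 120·10 = 1200. TC = 1017 + 400 = 1417. Profit = 1200 − 1417 = -$217.
By producing, the firm covers all variable cost plus $800 of fixed cost; shutting down would lose the full $1017.

Profit = -$217 at Q = 10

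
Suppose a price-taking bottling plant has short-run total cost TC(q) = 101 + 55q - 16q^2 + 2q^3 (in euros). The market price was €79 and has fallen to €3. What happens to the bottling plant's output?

Output falls from 6 to 0 (the firm shuts down)

MC = 55 - 32q + 6q^2; the shutdown threshold is min AVC = €23 (at q = 4).
At P = €79 ≥ min AVC, set P = MC on the rising branch: q = 6.
At P = €3 < min AVC = €23, price no longer covers variable cost at any output, so the firm shuts down: q = 0.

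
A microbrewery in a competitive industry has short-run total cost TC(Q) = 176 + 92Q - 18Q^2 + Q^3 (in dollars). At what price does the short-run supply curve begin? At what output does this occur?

Short-run supply begins at min AVC. From VC = 92Q - 18Q^2 + Q^3, AVC = 92 - 18Q + Q^2.
At the minimum of AVC, MC = AVC. MC = 92 - 36Q + 3Q^2; setting MC = AVC gives 2Q^2 - 18Q = 0, so Q = 9. min AVC = 11.
So the shutdown price is $11.

$11 per unit, at Q = 9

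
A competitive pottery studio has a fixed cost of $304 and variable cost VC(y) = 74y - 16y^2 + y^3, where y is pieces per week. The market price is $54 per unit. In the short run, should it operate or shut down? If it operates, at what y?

Produce at y = 10

From TC, MC = TC'(y) = 74 - 32y + 3y^2 and AVC = VC/y = 74 - 16y + y^2.
AVC hits its minimum where MC = AVC, at y = 8, giving min AVC = 74 - 16·8 + 8^2 = $10.
Since P = $54 ≥ min AVC = $10, price covers variable cost and the firm should produce.
Set P = MC: 54 = 74 - 32y + 3y^2 → 20 - 32y + 3y^2 = 0. The roots are y = 2/3 and y = 10; the profit-maximizing output is on the rising part of MC, so y* = 10.
Check: AVC at y = 10 is $14 ≤ P, so revenue covers variable cost.
Profit = P·y − TC = 54·10 − 444 = $96.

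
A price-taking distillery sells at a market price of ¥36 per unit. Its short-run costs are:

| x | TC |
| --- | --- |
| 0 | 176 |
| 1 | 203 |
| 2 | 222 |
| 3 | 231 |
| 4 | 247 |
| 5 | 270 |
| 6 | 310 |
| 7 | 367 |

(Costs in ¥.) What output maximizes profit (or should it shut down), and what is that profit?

x = 5; profit = -¥90

Profit at each row (π = 36x − TC): x=0: -176; x=1: -167; x=2: -150; x=3: -123; x=4: -103; x=5: -90; x=6: -94; x=7: -115.
Profit is maximized at x = 5. AVC there is 94/5 = ¥18.80 ≤ P, so producing beats shutting down (which would give -¥176).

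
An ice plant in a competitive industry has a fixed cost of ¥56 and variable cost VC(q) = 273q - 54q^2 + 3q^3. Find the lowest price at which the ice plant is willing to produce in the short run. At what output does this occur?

The shutdown price is the minimum of AVC. VC = 273q - 54q^2 + 3q^3, so AVC = 273 - 54q + 3q^2.
At the minimum of AVC, MC = AVC. MC = 273 - 108q + 9q^2; setting MC = AVC gives 6q^2 - 54q = 0, so q = 9. min AVC = 30.
So the shutdown price is ¥30.

¥30 per unit, at q = 9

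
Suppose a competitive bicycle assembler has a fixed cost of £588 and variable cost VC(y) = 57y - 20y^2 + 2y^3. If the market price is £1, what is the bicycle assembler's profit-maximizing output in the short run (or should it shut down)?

From TC, MC = TC'(y) = 57 - 40y + 6y^2 and AVC = VC/y = 57 - 20y + 2y^2.
AVC hits its minimum where MC = AVC, at y = 5, giving min AVC = 57 - 20·5 + 2·5^2 = £7.
With P < min AVC (£1 < £7), every unit sold adds to the loss.
Shutting down limits the loss to fixed cost, £588.

Shut down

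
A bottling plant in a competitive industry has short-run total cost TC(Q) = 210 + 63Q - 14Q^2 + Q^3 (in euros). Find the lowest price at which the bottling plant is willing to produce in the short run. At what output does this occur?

€14 per unit, at Q = 7

The shutdown price is the minimum of AVC. VC = 63Q - 14Q^2 + Q^3, so AVC = 63 - 14Q + Q^2.
At the minimum of AVC, MC = AVC. MC = 63 - 28Q + 3Q^2; setting MC = AVC gives 2Q^2 - 14Q = 0, so Q = 7. min AVC = 14.
The firm shuts down for any P below €14.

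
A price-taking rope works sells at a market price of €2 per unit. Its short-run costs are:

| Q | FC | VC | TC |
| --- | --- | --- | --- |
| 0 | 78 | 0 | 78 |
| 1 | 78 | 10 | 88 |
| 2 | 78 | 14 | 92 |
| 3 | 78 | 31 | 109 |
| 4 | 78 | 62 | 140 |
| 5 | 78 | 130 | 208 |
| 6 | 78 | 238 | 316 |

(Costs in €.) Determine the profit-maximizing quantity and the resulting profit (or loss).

Tabulate TR − TC: Q=0: -78; Q=1: -86; Q=2: -88; Q=3: -103; Q=4: -132; Q=5: -198; Q=6: -304.
Profit is highest at Q = 0. Equivalently, the lowest AVC in the table is 14/2 ≈ €7 at Q = 2, and P = €2 falls below it — price never covers variable cost, so the firm shuts down and loses only its fixed cost.

Q = 0 (shut down); profit = -€78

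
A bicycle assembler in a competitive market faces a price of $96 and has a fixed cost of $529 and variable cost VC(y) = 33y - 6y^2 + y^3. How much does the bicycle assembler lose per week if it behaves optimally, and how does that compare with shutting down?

AVC = 33 - 6y + y^2 has its minimum $24 at y = 3; price $96 clears that bar, so the firm operates.
With MC = 33 - 12y + 3y^2, P = MC on the upward-sloping part at y* = 7.
TR = 96·7 = 672. TC = 529 + 280 = 809. Profit = 672 − 809 = -$137.
That loss of $137 beats the $529 the firm would lose by shutting down; producing recovers $392 of fixed cost.

Profit = -$137 at y = 7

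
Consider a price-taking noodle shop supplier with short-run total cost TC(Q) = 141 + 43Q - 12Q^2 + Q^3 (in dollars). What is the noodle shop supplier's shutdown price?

Short-run supply begins at min AVC. From VC = 43Q - 12Q^2 + Q^3, AVC = 43 - 12Q + Q^2.
dAVC/dQ = -12 + 2Q = 0 gives Q = 6. min AVC = 43 - 12·6 + 6^2 = 7.
The firm shuts down for any P below $7.

$7 per unit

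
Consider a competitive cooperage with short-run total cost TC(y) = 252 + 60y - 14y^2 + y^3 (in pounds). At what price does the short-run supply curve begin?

£11 per unit

The shutdown price is the minimum of AVC. VC = 60y - 14y^2 + y^3, so AVC = 60 - 14y + y^2.
At the minimum of AVC, MC = AVC. MC = 60 - 28y + 3y^2; setting MC = AVC gives 2y^2 - 14y = 0, so y = 7. min AVC = 11.
The firm shuts down for any P below £11.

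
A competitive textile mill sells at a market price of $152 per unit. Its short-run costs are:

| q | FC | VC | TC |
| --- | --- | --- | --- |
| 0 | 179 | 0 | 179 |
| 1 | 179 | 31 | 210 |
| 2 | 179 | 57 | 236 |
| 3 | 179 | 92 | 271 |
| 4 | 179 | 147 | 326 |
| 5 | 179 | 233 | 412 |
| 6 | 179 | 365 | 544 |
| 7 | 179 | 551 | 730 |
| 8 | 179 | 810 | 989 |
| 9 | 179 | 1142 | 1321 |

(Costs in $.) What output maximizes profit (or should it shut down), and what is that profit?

Tabulate TR − TC: q=0: -179; q=1: -58; q=2: 68; q=3: 185; q=4: 282; q=5: 348; q=6: 368; q=7: 334; q=8: 227; q=9: 47.
Profit is maximized at q = 6. AVC there is 365/6 = $60.83 ≤ P, so producing beats shutting down (which would give -$179).

q = 6; profit = $368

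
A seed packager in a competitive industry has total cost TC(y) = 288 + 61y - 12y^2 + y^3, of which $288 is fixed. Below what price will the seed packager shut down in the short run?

$25 per unit

The shutdown price is the minimum of AVC. VC = 61y - 12y^2 + y^3, so AVC = 61 - 12y + y^2.
At the minimum of AVC, MC = AVC. MC = 61 - 24y + 3y^2; setting MC = AVC gives 2y^2 - 12y = 0, so y = 6. min AVC = 25.
For P < $25 the firm produces nothing.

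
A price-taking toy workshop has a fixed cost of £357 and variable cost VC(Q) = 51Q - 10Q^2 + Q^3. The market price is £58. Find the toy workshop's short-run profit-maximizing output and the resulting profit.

Profit = -£161 at Q = 7

AVC = 51 - 10Q + Q^2; min AVC = £26 at Q = 5. Since P = £58 ≥ min AVC, the firm produces.
MC = 51 - 20Q + 3Q^2. Setting P = MC and taking the root on the rising branch gives Q* = 7.
TR = 58·7 = 406. TC = 357 + 210 = 567. Profit = 406 − 567 = -£161.
Shutting down would mean losing the fixed cost of £357, so operating at a loss of £161 is better by £196.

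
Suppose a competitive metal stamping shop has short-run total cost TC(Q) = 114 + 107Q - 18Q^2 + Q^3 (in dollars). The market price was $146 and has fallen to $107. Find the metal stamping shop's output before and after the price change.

Output falls from 13 to 12

MC = 107 - 36Q + 3Q^2; the shutdown threshold is min AVC = $26 (at Q = 9).
With P = $146 above the shutdown price, P = MC gives Q = 13.
At P = $107 ≥ min AVC, set P = MC: Q = 12. The firm stays open but cuts output.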